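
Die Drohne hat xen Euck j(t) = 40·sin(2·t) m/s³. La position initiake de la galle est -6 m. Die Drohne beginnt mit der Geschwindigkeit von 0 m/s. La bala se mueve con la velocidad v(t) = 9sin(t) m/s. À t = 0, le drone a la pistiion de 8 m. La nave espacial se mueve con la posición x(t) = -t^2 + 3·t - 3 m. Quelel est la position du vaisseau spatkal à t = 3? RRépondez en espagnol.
De la ecuación de la posición x(t) = -t^2 + 3·t - 3, sustituimos t = 3 para obtener x = -3.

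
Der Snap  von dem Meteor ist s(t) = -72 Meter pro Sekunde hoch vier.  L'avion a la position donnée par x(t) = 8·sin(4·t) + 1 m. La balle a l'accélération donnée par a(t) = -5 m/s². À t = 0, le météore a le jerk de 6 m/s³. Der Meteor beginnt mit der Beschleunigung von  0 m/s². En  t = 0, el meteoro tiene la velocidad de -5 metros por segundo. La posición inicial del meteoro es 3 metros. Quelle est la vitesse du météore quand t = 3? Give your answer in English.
To solve this, we need to take 3 integrals of our snap equation s(t) = -72. The antiderivative of snap, with j(0) = 6, gives jerk: j(t) = 6 - 72·t. The antiderivative of jerk is acceleration. Using a(0) = 0, we get a(t) = 6·t·(1 - 6·t). Finding the integral of a(t) and using v(0) = -5: v(t) = -12·t^3 + 3·t^2 - 5. Using v(t) = -12·t^3 + 3·t^2 - 5 and substituting t = 3, we find v = -302.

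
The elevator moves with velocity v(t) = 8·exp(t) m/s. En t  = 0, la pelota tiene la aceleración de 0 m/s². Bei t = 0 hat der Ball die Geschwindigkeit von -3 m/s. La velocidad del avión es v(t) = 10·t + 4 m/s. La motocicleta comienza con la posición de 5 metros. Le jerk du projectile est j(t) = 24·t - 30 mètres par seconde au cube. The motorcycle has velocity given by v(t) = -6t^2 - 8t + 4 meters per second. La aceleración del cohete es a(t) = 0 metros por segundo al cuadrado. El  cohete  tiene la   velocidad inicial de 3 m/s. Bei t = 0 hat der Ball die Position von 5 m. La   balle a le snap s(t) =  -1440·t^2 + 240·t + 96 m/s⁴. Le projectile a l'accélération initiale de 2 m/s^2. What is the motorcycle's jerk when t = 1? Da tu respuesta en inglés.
To solve this, we need to take 2 derivatives of our velocity equation v(t) = -6·t^2 - 8·t + 4. Differentiating velocity, we get acceleration: a(t) = -12·t - 8. Differentiating acceleration, we get jerk: j(t) = -12. Using j(t) = -12 and substituting t = 1, we find j = -12.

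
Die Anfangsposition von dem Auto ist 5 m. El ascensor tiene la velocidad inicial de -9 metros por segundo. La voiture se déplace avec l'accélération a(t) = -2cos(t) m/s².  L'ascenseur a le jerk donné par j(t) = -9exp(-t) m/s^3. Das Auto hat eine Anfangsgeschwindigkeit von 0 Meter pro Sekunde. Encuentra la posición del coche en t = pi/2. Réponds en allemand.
Um dies zu lösen, müssen wir 2 Integrale unserer Gleichung für die Beschleunigung a(t) = -2·cos(t) finden. Das Integral von der Beschleunigung, mit v(0) = 0, ergibt die Geschwindigkeit: v(t) = -2·sin(t). Die Stammfunktion von der Geschwindigkeit, mit x(0) = 5, ergibt die Position: x(t) = 2·cos(t) + 3. Wir haben die Position x(t) = 2·cos(t) + 3. Durch Einsetzen von t = pi/2: x(pi/2) = 3.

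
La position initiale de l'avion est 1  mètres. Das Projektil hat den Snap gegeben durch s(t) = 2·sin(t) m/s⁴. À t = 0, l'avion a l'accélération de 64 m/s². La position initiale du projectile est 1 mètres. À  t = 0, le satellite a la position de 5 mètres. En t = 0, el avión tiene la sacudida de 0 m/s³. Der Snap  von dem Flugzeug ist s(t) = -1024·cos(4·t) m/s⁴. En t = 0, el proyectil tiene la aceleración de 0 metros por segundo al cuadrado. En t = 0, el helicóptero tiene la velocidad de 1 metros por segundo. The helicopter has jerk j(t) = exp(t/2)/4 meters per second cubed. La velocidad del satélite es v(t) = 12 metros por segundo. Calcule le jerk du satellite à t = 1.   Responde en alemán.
Um dies zu lösen, müssen wir 2 Ableitungen unserer Gleichung für die Geschwindigkeit v(t) = 12 nehmen. Mit d/dt von v(t) finden wir a(t) = 0. Durch Ableiten von der Beschleunigung erhalten wir den Ruck: j(t) = 0. Mit j(t) = 0 und Einsetzen von t = 1, finden wir j = 0.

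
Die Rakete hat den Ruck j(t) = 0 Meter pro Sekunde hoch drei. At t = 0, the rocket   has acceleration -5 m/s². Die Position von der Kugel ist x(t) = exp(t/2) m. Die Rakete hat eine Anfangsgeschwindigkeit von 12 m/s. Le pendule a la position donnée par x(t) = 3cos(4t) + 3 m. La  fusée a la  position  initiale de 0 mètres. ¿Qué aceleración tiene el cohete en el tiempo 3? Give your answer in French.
En partant du jerk j(t) = 0, nous prenons 1 primitive. L'intégrale du jerk est l'accélération. En utilisant a(0) = -5, nous obtenons a(t) = -5. De l'équation de l'accélération a(t) = -5, nous substituons t = 3 pour obtenir a = -5.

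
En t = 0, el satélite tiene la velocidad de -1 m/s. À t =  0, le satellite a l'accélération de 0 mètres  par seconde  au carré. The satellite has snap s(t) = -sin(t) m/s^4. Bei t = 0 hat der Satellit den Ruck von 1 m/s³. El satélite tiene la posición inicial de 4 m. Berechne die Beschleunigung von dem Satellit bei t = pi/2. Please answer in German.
Um dies zu lösen, müssen wir 2 Integrale unserer Gleichung für den Snap s(t) = -sin(t) finden. Die Stammfunktion von dem Snap ist der Ruck. Mit j(0) = 1 erhalten wir j(t) = cos(t). Durch Integration von dem Ruck und Verwendung der Anfangsbedingung a(0) = 0, erhalten wir a(t) = sin(t). Mit a(t) = sin(t) und Einsetzen von t = pi/2, finden wir a = 1.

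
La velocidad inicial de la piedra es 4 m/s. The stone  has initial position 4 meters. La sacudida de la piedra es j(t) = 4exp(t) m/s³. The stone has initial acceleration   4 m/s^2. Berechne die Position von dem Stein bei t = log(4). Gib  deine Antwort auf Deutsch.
Um dies zu lösen, müssen wir 3 Integrale unserer Gleichung für den Ruck j(t) = 4·exp(t) finden. Das Integral von dem Ruck ist die Beschleunigung. Mit a(0) = 4 erhalten wir a(t) = 4·exp(t). Durch Integration von der Beschleunigung und Verwendung der Anfangsbedingung v(0) = 4, erhalten wir v(t) = 4·exp(t). Das Integral von der Geschwindigkeit, mit x(0) = 4, ergibt die Position: x(t) = 4·exp(t). Wir haben die Position x(t) = 4·exp(t). Durch Einsetzen von t = log(4): x(log(4)) = 16.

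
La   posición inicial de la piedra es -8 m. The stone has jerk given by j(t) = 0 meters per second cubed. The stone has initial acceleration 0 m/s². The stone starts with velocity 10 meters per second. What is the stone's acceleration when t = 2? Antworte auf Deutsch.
Ausgehend von dem Ruck j(t) = 0, nehmen wir 1 Stammfunktion. Das Integral von dem Ruck, mit a(0) = 0, ergibt die Beschleunigung: a(t) = 0. Mit a(t) = 0 und Einsetzen von t = 2, finden wir a = 0.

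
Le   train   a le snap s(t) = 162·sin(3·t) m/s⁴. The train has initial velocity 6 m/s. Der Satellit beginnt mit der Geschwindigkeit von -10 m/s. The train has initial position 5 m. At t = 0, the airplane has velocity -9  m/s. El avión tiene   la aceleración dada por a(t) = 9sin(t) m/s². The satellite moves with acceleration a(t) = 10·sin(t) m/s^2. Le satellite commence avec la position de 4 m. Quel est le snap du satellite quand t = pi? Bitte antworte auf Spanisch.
Debemos derivar nuestra ecuación de la aceleración a(t) = 10·sin(t) 2 veces. Tomando d/dt de a(t), encontramos j(t) = 10·cos(t). Derivando la sacudida, obtenemos el snap: s(t) = -10·sin(t). Tenemos el snap s(t) = -10·sin(t). Sustituyendo t = pi: s(pi) = 0.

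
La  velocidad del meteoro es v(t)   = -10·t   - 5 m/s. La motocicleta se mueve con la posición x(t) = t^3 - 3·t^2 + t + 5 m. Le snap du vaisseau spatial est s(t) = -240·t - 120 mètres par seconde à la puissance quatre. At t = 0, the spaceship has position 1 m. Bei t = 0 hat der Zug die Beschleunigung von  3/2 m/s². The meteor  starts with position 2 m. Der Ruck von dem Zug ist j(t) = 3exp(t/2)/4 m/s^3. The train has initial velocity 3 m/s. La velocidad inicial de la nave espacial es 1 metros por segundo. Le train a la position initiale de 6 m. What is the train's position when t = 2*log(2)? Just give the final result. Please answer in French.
x(2*log(2)) = 12.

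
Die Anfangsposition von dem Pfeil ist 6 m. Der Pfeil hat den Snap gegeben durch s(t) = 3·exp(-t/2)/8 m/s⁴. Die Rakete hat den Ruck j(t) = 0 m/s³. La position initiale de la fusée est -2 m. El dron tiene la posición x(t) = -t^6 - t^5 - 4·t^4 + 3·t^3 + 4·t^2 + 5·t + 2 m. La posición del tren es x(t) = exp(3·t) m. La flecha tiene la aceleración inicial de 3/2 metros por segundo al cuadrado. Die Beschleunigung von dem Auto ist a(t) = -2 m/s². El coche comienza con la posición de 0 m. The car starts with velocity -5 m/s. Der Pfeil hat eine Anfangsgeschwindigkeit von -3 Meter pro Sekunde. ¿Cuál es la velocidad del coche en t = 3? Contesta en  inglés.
Starting from acceleration a(t) = -2, we take 1 integral. Finding the antiderivative of a(t) and using v(0) = -5: v(t) = -2·t - 5. From the given velocity equation v(t) = -2·t - 5, we substitute t = 3 to get v = -11.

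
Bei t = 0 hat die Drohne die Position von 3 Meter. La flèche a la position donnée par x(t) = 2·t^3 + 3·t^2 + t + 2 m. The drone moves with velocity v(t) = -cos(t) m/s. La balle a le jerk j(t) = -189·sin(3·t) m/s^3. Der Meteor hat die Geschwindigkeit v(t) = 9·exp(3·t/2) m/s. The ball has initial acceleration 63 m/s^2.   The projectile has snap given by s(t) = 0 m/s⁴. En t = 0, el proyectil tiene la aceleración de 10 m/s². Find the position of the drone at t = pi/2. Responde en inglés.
To find the answer, we compute 1 antiderivative of v(t) = -cos(t). The antiderivative of velocity is position. Using x(0) = 3, we get x(t) = 3 - sin(t). We have position x(t) = 3 - sin(t). Substituting t = pi/2: x(pi/2) = 2.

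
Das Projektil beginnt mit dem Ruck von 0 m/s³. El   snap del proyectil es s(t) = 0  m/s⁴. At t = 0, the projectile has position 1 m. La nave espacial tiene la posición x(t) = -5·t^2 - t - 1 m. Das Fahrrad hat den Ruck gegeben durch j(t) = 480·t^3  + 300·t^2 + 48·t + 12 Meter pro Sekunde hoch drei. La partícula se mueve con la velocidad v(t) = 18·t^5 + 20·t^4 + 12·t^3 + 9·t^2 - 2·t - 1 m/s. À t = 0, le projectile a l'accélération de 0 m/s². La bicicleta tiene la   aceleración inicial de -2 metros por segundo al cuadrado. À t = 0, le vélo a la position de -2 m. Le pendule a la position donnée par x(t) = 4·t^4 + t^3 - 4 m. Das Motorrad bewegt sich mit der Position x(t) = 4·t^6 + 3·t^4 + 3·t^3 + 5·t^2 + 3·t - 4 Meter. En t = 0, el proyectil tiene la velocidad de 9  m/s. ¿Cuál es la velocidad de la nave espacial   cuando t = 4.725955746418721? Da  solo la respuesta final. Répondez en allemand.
Die Geschwindigkeit bei t = 4.725955746418721 ist v = -48.2595574641872.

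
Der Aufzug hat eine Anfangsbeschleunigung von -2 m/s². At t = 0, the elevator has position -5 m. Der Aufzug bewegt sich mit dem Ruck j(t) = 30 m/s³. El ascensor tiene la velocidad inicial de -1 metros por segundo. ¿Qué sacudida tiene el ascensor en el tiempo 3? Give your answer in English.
Using j(t) = 30 and substituting t = 3, we find j = 30.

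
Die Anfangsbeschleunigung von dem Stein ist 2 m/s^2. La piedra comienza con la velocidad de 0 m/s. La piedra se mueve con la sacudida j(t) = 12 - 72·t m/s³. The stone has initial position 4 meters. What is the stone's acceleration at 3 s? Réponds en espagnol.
Partiendo de la sacudida j(t) = 12 - 72·t, tomamos 1 integral. La integral de la sacudida, con a(0) = 2, da la aceleración: a(t) = -36·t^2 + 12·t + 2. De la ecuación de la aceleración a(t) = -36·t^2 + 12·t + 2, sustituimos t = 3 para obtener a = -286.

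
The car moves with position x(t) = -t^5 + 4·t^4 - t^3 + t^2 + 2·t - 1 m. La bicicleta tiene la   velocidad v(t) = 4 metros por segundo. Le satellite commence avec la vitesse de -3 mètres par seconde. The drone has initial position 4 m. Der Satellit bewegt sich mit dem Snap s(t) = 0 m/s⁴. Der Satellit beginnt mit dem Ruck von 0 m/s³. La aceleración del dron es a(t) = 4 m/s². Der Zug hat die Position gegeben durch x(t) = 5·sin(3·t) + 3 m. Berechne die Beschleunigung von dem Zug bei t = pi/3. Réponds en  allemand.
Um dies zu lösen, müssen wir 2 Ableitungen unserer Gleichung für die Position x(t) = 5·sin(3·t) + 3 nehmen. Die Ableitung von der Position ergibt die Geschwindigkeit: v(t) = 15·cos(3·t). Die Ableitung von der Geschwindigkeit ergibt die Beschleunigung: a(t) = -45·sin(3·t). Mit a(t) = -45·sin(3·t) und Einsetzen von t = pi/3, finden wir a = 0.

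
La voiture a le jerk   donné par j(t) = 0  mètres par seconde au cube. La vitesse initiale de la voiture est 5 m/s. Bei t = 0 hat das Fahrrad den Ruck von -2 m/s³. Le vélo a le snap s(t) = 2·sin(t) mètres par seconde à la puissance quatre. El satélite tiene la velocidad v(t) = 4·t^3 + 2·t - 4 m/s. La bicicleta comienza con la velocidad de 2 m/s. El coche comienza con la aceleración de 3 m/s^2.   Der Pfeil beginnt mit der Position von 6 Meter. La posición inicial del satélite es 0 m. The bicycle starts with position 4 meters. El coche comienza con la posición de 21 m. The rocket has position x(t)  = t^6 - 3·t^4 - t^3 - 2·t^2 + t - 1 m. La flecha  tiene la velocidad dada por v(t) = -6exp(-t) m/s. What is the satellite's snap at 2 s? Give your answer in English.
We must differentiate our velocity equation v(t) = 4·t^3 + 2·t - 4 3 times. The derivative of velocity gives acceleration: a(t) = 12·t^2 + 2. Differentiating acceleration, we get jerk: j(t) = 24·t. The derivative of jerk gives snap: s(t) = 24. Using s(t) = 24 and substituting t = 2, we find s = 24.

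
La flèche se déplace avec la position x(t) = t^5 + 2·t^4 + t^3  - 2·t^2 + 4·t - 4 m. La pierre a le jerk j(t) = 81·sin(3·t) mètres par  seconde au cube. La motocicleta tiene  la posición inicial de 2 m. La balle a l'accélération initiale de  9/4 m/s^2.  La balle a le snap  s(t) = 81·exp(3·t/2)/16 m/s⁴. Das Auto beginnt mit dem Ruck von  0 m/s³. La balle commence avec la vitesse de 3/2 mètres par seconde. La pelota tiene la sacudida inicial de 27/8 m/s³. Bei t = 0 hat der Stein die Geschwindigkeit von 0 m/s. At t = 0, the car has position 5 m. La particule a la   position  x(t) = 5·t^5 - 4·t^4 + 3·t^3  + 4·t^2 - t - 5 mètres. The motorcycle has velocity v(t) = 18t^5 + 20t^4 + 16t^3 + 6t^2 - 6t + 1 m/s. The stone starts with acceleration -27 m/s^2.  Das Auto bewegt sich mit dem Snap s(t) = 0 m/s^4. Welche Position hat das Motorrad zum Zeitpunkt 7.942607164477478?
Ausgehend von der Geschwindigkeit v(t) = 18·t^5 + 20·t^4 + 16·t^3 + 6·t^2 - 6·t + 1, nehmen wir 1 Integral. Das Integral von der Geschwindigkeit ist die Position. Mit x(0) = 2 erhalten wir x(t) = 3·t^6 + 4·t^5 + 4·t^4 + 2·t^3 - 3·t^2 + t + 2. Aus der Gleichung für die Position x(t) = 3·t^6 + 4·t^5 + 4·t^4 + 2·t^3 - 3·t^2 + t + 2, setzen wir t = 7.942607164477478 ein und erhalten x = 896360.726557884.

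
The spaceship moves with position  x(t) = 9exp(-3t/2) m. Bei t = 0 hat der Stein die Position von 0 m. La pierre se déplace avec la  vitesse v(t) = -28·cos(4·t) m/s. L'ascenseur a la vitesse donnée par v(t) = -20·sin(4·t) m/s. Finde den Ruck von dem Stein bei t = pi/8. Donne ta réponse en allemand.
Wir müssen unsere Gleichung für die Geschwindigkeit v(t) = -28·cos(4·t) 2-mal ableiten. Die Ableitung von der Geschwindigkeit ergibt die Beschleunigung: a(t) = 112·sin(4·t). Mit d/dt von a(t) finden wir j(t) = 448·cos(4·t). Aus der Gleichung für den Ruck j(t) = 448·cos(4·t), setzen wir t = pi/8 ein und erhalten j = 0.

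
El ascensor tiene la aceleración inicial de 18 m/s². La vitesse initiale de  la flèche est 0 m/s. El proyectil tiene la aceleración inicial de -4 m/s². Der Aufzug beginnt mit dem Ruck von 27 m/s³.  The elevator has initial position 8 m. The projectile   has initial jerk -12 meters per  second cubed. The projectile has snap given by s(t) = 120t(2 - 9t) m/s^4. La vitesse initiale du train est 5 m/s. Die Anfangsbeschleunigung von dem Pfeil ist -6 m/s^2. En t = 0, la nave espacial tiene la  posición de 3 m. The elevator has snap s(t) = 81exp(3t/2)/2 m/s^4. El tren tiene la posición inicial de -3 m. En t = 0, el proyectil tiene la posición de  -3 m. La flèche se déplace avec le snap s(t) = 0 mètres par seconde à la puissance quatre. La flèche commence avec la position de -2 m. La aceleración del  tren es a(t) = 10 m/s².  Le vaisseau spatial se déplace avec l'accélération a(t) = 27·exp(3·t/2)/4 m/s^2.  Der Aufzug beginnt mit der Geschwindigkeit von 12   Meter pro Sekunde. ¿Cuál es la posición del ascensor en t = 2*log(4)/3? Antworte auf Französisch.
Nous devons intégrer notre équation du snap s(t) = 81·exp(3·t/2)/2 4 fois. En prenant ∫s(t)dt et en appliquant j(0) = 27, nous trouvons j(t) = 27·exp(3·t/2). En intégrant le jerk et en utilisant la condition initiale a(0) = 18, nous obtenons a(t) = 18·exp(3·t/2). En prenant ∫a(t)dt et en appliquant v(0) = 12, nous trouvons v(t) = 12·exp(3·t/2). La primitive de la vitesse est la position. En utilisant x(0) = 8, nous obtenons x(t) = 8·exp(3·t/2). Nous avons la position x(t) = 8·exp(3·t/2). En substituant t = 2*log(4)/3: x(2*log(4)/3) = 32.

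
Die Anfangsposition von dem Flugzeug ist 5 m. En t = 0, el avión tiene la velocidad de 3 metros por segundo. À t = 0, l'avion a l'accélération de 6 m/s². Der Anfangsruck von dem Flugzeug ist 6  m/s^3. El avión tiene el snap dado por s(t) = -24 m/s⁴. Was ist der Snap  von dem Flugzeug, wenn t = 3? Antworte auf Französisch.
En utilisant s(t) = -24 et en substituant t = 3, nous trouvons s = -24.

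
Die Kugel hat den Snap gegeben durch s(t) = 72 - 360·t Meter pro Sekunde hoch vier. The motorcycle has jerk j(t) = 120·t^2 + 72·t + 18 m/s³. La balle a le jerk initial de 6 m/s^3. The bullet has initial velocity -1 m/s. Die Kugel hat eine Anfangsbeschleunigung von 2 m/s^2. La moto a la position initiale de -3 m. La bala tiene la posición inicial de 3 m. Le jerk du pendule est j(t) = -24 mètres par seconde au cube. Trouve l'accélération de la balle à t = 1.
Pour résoudre ceci, nous devons prendre 2 intégrales de notre équation du snap s(t) = 72 - 360·t. En intégrant le snap et en utilisant la condition initiale j(0) = 6, nous obtenons j(t) = -180·t^2 + 72·t + 6. En intégrant le jerk et en utilisant la condition initiale a(0) = 2, nous obtenons a(t) = -60·t^3 + 36·t^2 + 6·t + 2. En utilisant a(t) = -60·t^3 + 36·t^2 + 6·t + 2 et en substituant t = 1, nous trouvons a = -16.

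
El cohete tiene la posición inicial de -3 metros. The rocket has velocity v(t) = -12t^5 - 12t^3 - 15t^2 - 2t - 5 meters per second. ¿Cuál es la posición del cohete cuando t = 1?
Partiendo de la velocidad v(t) = -12·t^5 - 12·t^3 - 15·t^2 - 2·t - 5, tomamos 1 antiderivada. La antiderivada de la velocidad, con x(0) = -3, da la posición: x(t) = -2·t^6 - 3·t^4 - 5·t^3 - t^2 - 5·t - 3. Tenemos la posición x(t) = -2·t^6 - 3·t^4 - 5·t^3 - t^2 - 5·t - 3. Sustituyendo t = 1: x(1) = -19.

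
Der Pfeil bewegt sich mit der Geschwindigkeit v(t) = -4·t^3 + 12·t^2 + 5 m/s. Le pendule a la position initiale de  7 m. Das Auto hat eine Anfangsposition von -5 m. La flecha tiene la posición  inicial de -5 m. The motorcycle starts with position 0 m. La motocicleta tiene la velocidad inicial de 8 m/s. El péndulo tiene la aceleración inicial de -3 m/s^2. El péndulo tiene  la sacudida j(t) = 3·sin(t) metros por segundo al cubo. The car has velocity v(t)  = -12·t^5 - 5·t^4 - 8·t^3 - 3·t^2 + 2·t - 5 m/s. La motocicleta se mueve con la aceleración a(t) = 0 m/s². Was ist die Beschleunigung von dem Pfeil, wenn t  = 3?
Um dies zu lösen, müssen wir 1 Ableitung unserer Gleichung für die Geschwindigkeit v(t) = -4·t^3 + 12·t^2 + 5 nehmen. Durch Ableiten von der Geschwindigkeit erhalten wir die Beschleunigung: a(t) = -12·t^2 + 24·t. Aus der Gleichung für die Beschleunigung a(t) = -12·t^2 + 24·t, setzen wir t = 3 ein und erhalten a = -36.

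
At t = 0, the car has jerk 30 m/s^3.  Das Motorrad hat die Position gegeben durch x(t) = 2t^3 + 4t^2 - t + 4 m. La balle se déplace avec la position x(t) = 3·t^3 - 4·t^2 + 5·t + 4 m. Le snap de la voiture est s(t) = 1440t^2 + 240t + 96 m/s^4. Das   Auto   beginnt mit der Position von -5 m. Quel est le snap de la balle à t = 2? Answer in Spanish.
Debemos derivar nuestra ecuación de la posición x(t) = 3·t^3 - 4·t^2 + 5·t + 4 4 veces. Derivando la posición, obtenemos la velocidad: v(t) = 9·t^2 - 8·t + 5. Tomando d/dt de v(t), encontramos a(t) = 18·t - 8. Derivando la aceleración, obtenemos la sacudida: j(t) = 18. Derivando la sacudida, obtenemos el snap: s(t) = 0. Usando s(t) = 0 y sustituyendo t = 2, encontramos s = 0.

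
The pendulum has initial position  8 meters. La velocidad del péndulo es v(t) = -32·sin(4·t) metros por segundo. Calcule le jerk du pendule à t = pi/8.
Nous devons dériver notre équation de la vitesse v(t) = -32·sin(4·t) 2 fois. En dérivant la vitesse, nous obtenons l'accélération: a(t) = -128·cos(4·t). En prenant d/dt de a(t), nous trouvons j(t) = 512·sin(4·t). Nous avons le jerk j(t) = 512·sin(4·t). En substituant t = pi/8: j(pi/8) = 512.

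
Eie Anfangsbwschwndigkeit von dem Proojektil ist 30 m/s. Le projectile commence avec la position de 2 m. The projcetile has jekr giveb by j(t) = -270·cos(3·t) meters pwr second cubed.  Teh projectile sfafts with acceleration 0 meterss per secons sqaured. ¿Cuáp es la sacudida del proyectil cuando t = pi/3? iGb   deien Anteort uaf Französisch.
Nous avons le jerk j(t) = -270·cos(3·t). En substituant t = pi/3: j(pi/3) = 270.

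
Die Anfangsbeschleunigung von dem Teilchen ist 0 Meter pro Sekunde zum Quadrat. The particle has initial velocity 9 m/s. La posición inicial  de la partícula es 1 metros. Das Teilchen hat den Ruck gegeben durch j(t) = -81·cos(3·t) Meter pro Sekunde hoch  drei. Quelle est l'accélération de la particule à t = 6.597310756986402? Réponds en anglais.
We must find the integral of our jerk equation j(t) = -81·cos(3·t) 1 time. The antiderivative of jerk is acceleration. Using a(0) = 0, we get a(t) = -27·sin(3·t). From the given acceleration equation a(t) = -27·sin(3·t), we substitute t = 6.597310756986402 to get a = -21.8418487568145.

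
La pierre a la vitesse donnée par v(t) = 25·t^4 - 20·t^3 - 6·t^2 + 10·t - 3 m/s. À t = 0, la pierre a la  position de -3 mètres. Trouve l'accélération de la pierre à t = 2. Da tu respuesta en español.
Partiendo de la velocidad v(t) = 25·t^4 - 20·t^3 - 6·t^2 + 10·t - 3, tomamos 1 derivada. Tomando d/dt de v(t), encontramos a(t) = 100·t^3 - 60·t^2 - 12·t + 10. De la ecuación de la aceleración a(t) = 100·t^3 - 60·t^2 - 12·t + 10, sustituimos t = 2 para obtener a = 546.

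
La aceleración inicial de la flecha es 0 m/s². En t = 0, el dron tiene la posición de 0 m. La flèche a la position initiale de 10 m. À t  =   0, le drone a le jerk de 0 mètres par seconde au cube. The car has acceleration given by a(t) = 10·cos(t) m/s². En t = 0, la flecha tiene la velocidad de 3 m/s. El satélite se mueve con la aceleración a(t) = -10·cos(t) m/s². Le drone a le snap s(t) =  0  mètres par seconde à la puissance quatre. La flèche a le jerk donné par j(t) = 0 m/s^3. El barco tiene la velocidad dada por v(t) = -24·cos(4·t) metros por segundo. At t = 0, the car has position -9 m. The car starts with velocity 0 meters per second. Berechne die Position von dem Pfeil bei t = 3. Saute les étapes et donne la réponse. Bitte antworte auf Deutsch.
Die Position bei t = 3 ist x = 19.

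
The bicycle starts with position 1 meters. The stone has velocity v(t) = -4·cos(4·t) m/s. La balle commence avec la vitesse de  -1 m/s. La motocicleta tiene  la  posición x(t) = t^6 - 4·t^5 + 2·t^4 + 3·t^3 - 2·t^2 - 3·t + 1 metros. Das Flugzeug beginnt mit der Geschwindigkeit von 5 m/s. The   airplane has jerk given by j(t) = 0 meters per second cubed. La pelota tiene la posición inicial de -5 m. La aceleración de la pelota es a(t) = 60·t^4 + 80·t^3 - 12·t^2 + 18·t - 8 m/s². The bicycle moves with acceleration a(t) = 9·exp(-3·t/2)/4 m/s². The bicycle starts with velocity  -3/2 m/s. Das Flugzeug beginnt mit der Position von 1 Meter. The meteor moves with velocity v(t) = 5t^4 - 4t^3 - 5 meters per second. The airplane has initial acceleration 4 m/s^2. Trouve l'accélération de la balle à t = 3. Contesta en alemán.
Mit a(t) = 60·t^4 + 80·t^3 - 12·t^2 + 18·t - 8 und Einsetzen von t = 3, finden wir a = 6958.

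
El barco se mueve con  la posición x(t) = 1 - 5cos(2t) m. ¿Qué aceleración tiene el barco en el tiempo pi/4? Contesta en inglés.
To solve this, we need to take 2 derivatives of our position equation x(t) = 1 - 5·cos(2·t). Taking d/dt of x(t), we find v(t) = 10·sin(2·t). Differentiating velocity, we get acceleration: a(t) = 20·cos(2·t). We have acceleration a(t) = 20·cos(2·t). Substituting t = pi/4: a(pi/4) = 0.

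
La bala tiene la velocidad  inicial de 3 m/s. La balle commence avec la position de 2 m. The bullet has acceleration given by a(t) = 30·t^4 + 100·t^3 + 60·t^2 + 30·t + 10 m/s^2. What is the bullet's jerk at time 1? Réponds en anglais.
Starting from acceleration a(t) = 30·t^4 + 100·t^3 + 60·t^2 + 30·t + 10, we take 1 derivative. The derivative of acceleration gives jerk: j(t) = 120·t^3 + 300·t^2 + 120·t + 30. From the given jerk equation j(t) = 120·t^3 + 300·t^2 + 120·t + 30, we substitute t = 1 to get j = 570.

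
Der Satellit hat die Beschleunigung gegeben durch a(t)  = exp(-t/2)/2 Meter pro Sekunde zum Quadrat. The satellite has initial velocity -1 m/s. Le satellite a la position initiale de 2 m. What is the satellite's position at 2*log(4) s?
We must find the antiderivative of our acceleration equation a(t) = exp(-t/2)/2 2 times. Taking ∫a(t)dt and applying v(0) = -1, we find v(t) = -exp(-t/2). The integral of velocity is position. Using x(0) = 2, we get x(t) = 2·exp(-t/2). We have position x(t) = 2·exp(-t/2). Substituting t = 2*log(4): x(2*log(4)) = 1/2.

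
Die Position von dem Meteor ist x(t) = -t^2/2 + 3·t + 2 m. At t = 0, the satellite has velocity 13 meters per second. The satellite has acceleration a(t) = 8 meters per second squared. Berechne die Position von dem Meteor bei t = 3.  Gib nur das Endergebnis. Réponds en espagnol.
En t = 3, x = 13/2.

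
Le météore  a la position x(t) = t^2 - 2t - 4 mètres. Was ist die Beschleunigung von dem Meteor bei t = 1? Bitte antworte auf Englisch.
To solve this, we need to take 2 derivatives of our position equation x(t) = t^2 - 2·t - 4. Taking d/dt of x(t), we find v(t) = 2·t - 2. The derivative of velocity gives acceleration: a(t) = 2. We have acceleration a(t) = 2. Substituting t = 1: a(1) = 2.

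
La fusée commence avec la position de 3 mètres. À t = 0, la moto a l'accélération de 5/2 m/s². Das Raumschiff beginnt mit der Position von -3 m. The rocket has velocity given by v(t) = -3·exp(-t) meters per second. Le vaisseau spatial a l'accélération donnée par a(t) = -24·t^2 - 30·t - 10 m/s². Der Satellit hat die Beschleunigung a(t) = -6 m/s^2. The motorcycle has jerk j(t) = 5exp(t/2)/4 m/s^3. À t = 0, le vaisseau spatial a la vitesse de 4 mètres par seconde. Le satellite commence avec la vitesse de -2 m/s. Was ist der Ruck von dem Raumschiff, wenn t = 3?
Ausgehend von der Beschleunigung a(t) = -24·t^2 - 30·t - 10, nehmen wir 1 Ableitung. Durch Ableiten von der Beschleunigung erhalten wir den Ruck: j(t) = -48·t - 30. Aus der Gleichung für den Ruck j(t) = -48·t - 30, setzen wir t = 3 ein und erhalten j = -174.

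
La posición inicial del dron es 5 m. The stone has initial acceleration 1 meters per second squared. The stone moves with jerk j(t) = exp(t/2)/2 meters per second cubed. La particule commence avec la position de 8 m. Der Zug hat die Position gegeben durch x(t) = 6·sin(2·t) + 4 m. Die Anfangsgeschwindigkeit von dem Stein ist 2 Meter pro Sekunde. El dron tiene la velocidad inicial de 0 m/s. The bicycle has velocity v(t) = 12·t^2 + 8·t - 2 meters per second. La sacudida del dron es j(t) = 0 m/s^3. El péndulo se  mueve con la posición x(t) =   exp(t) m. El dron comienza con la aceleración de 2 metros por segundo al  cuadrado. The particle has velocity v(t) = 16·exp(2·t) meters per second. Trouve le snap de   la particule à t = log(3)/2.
Nous devons dériver notre équation de la vitesse v(t) = 16·exp(2·t) 3 fois. En prenant d/dt de v(t), nous trouvons a(t) = 32·exp(2·t). En prenant d/dt de a(t), nous trouvons j(t) = 64·exp(2·t). En dérivant le jerk, nous obtenons le snap: s(t) = 128·exp(2·t). Nous avons le snap s(t) = 128·exp(2·t). En substituant t = log(3)/2: s(log(3)/2) = 384.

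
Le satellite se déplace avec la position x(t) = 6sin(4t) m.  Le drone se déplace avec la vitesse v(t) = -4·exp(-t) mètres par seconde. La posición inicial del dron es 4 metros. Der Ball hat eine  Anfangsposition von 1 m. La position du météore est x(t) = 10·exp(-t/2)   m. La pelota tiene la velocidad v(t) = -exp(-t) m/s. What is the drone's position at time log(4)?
We must find the antiderivative of our velocity equation v(t) = -4·exp(-t) 1 time. The antiderivative of velocity is position. Using x(0) = 4, we get x(t) = 4·exp(-t). From the given position equation x(t) = 4·exp(-t), we substitute t = log(4) to get x = 1.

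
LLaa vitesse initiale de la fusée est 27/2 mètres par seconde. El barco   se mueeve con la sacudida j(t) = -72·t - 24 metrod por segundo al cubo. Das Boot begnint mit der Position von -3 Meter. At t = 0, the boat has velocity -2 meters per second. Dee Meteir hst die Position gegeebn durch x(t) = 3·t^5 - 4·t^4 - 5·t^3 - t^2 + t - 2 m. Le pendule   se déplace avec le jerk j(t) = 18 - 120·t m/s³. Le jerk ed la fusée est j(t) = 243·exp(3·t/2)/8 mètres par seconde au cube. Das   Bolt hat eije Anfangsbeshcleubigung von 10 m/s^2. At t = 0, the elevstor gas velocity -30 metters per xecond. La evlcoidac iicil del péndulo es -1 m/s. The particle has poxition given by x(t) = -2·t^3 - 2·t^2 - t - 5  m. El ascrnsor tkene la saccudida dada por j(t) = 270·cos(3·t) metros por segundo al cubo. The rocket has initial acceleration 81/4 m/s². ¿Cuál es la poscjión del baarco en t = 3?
Partiendo de la sacudida j(t) = -72·t - 24, tomamos 3 antiderivadas. Tomando ∫j(t)dt y aplicando a(0) = 10, encontramos a(t) = -36·t^2 - 24·t + 10. La integral de la aceleración, con v(0) = -2, da la velocidad: v(t) = -12·t^3 - 12·t^2 + 10·t - 2. Integrando la velocidad y usando la condición inicial x(0) = -3, obtenemos x(t) = -3·t^4 - 4·t^3 + 5·t^2 - 2·t - 3. Usando x(t) = -3·t^4 - 4·t^3 + 5·t^2 - 2·t - 3 y sustituyendo t = 3, encontramos x = -315.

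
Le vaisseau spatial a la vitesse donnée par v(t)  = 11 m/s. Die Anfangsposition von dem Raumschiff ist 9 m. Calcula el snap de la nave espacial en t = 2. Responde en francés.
Pour résoudre ceci, nous devons prendre 3 dérivées de notre équation de la vitesse v(t) = 11. La dérivée de la vitesse donne l'accélération: a(t) = 0. La dérivée de l'accélération donne le jerk: j(t) = 0. En dérivant le jerk, nous obtenons le snap: s(t) = 0. En utilisant s(t) = 0 et en substituant t = 2, nous trouvons s = 0.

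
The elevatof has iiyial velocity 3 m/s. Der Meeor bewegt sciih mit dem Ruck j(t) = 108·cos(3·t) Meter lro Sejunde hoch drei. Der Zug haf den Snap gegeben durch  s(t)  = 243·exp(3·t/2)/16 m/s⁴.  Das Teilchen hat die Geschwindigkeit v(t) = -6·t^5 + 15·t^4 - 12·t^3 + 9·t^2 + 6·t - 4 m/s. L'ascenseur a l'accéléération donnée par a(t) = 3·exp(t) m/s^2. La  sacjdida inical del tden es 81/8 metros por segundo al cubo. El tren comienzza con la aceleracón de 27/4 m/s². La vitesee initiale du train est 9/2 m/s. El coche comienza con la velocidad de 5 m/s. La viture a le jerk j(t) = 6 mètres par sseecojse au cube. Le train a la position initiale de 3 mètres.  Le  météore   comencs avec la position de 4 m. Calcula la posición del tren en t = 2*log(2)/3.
Partiendo del snap s(t) = 243·exp(3·t/2)/16, tomamos 4 integrales. La integral del snap es la sacudida. Usando j(0) = 81/8, obtenemos j(t) = 81·exp(3·t/2)/8. Integrando la sacudida y usando la condición inicial a(0) = 27/4, obtenemos a(t) = 27·exp(3·t/2)/4. Integrando la aceleración y usando la condición inicial v(0) = 9/2, obtenemos v(t) = 9·exp(3·t/2)/2. Tomando ∫v(t)dt y aplicando x(0) = 3, encontramos x(t) = 3·exp(3·t/2). De la ecuación de la posición x(t) = 3·exp(3·t/2), sustituimos t = 2*log(2)/3 para obtener x = 6.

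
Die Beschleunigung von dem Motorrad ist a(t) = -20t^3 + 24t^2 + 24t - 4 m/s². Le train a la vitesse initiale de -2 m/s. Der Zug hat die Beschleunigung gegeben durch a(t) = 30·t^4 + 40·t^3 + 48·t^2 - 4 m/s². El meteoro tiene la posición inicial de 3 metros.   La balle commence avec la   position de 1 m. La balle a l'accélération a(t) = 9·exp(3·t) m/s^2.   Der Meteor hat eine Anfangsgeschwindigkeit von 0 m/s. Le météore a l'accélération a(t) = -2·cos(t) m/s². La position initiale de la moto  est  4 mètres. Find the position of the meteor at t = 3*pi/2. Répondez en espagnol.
Necesitamos integrar nuestra ecuación de la aceleración a(t) = -2·cos(t) 2 veces. Tomando ∫a(t)dt y aplicando v(0) = 0, encontramos v(t) = -2·sin(t). Tomando ∫v(t)dt y aplicando x(0) = 3, encontramos x(t) = 2·cos(t) + 1. De la ecuación de la posición x(t) = 2·cos(t) + 1, sustituimos t = 3*pi/2 para obtener x = 1.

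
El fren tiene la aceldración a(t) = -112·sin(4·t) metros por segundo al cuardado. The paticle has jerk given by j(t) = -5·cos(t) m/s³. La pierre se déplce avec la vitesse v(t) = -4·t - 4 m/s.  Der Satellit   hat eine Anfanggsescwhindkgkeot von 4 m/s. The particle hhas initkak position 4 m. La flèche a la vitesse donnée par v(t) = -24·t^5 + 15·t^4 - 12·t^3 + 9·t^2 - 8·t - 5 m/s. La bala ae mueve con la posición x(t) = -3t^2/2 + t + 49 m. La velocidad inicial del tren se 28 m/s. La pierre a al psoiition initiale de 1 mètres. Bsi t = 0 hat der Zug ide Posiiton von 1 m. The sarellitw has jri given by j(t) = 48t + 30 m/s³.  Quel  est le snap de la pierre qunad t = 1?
Pour résoudre ceci, nous devons prendre 3 dérivées de notre équation de la vitesse v(t) = -4·t - 4. En dérivant la vitesse, nous obtenons l'accélération: a(t) = -4. En prenant d/dt de a(t), nous trouvons j(t) = 0. En prenant d/dt de j(t), nous trouvons s(t) = 0. De l'équation du snap s(t) = 0, nous substituons t = 1 pour obtenir s = 0.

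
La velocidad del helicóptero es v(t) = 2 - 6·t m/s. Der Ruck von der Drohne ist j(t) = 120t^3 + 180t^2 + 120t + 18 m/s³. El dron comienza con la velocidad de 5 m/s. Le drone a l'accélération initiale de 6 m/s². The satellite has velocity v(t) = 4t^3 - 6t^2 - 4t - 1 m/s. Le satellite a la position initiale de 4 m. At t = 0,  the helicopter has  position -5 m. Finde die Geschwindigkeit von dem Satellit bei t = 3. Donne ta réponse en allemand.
Aus der Gleichung für die Geschwindigkeit v(t) = 4·t^3 - 6·t^2 - 4·t - 1, setzen wir t = 3 ein und erhalten v = 41.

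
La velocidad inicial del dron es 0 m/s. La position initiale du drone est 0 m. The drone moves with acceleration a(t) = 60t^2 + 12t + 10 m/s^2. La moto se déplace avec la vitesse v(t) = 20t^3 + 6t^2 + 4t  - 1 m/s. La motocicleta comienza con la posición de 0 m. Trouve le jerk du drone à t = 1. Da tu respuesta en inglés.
To solve this, we need to take 1 derivative of our acceleration equation a(t) = 60·t^2 + 12·t + 10. The derivative of acceleration gives jerk: j(t) = 120·t + 12. Using j(t) = 120·t + 12 and substituting t = 1, we find j = 132.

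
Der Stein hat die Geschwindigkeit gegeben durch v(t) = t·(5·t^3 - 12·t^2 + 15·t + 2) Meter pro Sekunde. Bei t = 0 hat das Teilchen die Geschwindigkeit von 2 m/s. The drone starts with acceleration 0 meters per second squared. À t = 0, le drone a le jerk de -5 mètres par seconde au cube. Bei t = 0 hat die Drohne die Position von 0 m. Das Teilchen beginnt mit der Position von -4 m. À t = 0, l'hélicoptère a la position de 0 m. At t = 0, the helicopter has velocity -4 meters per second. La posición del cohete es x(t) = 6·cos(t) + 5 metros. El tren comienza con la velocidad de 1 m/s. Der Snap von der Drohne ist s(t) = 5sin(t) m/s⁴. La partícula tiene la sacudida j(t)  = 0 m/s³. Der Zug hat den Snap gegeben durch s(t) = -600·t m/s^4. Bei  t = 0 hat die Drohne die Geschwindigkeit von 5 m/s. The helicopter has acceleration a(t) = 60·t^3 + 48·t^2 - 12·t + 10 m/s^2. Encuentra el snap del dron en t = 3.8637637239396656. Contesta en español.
Usando s(t) = 5·sin(t) y sustituyendo t = 3.8637637239396656, encontramos s = -3.30507669898541.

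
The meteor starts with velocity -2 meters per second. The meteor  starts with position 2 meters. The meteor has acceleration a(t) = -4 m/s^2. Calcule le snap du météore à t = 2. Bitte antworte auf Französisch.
Nous devons dériver notre équation de l'accélération a(t) = -4 2 fois. La dérivée de l'accélération donne le jerk: j(t) = 0. La dérivée du jerk donne le snap: s(t) = 0. En utilisant s(t) = 0 et en substituant t = 2, nous trouvons s = 0.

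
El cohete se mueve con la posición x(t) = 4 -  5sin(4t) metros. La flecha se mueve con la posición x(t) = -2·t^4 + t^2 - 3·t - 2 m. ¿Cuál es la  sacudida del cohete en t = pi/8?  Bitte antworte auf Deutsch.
Ausgehend von der Position x(t) = 4 - 5·sin(4·t), nehmen wir 3 Ableitungen. Die Ableitung von der Position ergibt die Geschwindigkeit: v(t) = -20·cos(4·t). Durch Ableiten von der Geschwindigkeit erhalten wir die Beschleunigung: a(t) = 80·sin(4·t). Durch Ableiten von der Beschleunigung erhalten wir den Ruck: j(t) = 320·cos(4·t). Mit j(t) = 320·cos(4·t) und Einsetzen von t = pi/8, finden wir j = 0.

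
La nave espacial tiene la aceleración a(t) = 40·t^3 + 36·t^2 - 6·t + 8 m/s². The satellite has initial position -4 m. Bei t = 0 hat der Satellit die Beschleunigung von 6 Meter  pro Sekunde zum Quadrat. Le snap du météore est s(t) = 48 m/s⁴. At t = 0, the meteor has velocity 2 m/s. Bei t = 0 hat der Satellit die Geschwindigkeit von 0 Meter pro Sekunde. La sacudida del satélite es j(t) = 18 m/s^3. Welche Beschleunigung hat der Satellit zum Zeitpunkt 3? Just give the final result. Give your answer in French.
La réponse est 60.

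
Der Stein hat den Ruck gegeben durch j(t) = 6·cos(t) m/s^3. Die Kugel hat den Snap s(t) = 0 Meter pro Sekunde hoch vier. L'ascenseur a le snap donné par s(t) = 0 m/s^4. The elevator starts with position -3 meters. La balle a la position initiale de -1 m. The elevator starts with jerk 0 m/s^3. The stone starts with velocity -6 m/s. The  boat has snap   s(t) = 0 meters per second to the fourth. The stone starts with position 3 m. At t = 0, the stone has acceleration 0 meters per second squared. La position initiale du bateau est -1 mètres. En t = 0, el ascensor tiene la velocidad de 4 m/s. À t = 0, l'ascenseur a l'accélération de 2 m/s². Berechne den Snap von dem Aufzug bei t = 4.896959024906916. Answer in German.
Wir haben den Snap s(t) = 0. Durch Einsetzen von t = 4.896959024906916: s(4.896959024906916) = 0.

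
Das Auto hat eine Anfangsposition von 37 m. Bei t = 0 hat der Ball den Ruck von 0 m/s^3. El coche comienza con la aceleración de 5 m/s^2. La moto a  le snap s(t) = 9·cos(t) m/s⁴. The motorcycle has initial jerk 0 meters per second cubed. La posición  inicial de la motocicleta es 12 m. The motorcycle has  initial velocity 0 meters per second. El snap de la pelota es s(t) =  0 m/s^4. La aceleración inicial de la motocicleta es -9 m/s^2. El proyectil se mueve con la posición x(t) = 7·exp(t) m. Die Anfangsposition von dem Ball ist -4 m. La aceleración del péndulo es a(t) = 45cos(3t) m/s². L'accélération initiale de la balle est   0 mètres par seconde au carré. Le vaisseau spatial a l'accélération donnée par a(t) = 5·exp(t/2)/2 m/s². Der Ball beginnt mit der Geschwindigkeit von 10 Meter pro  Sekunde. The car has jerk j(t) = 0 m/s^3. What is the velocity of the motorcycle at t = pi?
We must find the antiderivative of our snap equation s(t) = 9·cos(t) 3 times. The antiderivative of snap is jerk. Using j(0) = 0, we get j(t) = 9·sin(t). The integral of jerk is acceleration. Using a(0) = -9, we get a(t) = -9·cos(t). The integral of acceleration is velocity. Using v(0) = 0, we get v(t) = -9·sin(t). From the given velocity equation v(t) = -9·sin(t), we substitute t = pi to get v = 0.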